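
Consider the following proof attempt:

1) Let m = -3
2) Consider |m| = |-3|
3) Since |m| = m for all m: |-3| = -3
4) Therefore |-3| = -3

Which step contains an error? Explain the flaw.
Step 3: Since |m| = m for all m: |-3| = -3

Step 3 incorrectly states that |m| = m for all m. The correct definition is |m| = m when m >= 0, and |m| = -m when m < 0. Since -3 < 0, we have |-3| = -(-3) = 3, not -3.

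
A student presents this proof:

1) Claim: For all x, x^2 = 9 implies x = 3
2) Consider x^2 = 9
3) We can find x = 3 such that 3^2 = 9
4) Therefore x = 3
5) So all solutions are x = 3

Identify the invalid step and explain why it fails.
Step 4: Therefore x = 3

Step 4 incorrectly concludes that x = 3 is the only solution. The proof shows that x = 3 is A solution (existence), but does not show it is the ONLY solution (uniqueness). In fact, x = -3 is also a solution since (-3)^2 = 9. Finding one solution doesn't prove there are no others.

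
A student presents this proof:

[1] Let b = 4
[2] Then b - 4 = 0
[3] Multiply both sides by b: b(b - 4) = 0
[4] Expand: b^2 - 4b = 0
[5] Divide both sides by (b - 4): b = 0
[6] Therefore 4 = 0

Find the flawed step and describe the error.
Step 5: Divide both sides by (b - 4): b = 0

Step 5 divides both sides by (b - 4). However, since b = 4, we have (b - 4) = 0. Division by zero is undefined, making this step invalid.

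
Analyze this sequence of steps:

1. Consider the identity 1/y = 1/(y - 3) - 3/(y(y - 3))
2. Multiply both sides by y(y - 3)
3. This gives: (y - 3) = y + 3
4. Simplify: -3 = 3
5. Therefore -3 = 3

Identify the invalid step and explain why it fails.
Step 3: This gives: (y - 3) = y + 3

Step 3 makes a sign error when clearing denominators. Multiplying -3/(y(y - 3)) by y(y - 3) gives -3, not +3. The correct result is (y - 3) = y - 3, which is trivially true, not (y - 3) = y + 3. (Step 1 is a valid identity: 1/(y - 3) - 3/(y(y - 3)) = (y - 3)/(y(y - 3)) = 1/y.)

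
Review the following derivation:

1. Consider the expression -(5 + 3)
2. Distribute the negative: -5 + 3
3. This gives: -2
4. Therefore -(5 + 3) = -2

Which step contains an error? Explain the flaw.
Step 2: Distribute the negative: -5 + 3

Step 2 incorrectly distributes the negative sign. The correct distribution is -(5 + 3) = -5 - 3 = -8. The negative must be applied to both terms, not just the first. The error treats -(5 + 3) as -5 + 3, which equals -2 instead of -8.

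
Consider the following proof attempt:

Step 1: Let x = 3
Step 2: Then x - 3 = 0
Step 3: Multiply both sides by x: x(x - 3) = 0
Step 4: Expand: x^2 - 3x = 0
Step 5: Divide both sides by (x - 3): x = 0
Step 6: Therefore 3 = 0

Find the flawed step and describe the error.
Step 5: Divide both sides by (x - 3): x = 0

Step 5 divides both sides by (x - 3). However, since x = 3, we have (x - 3) = 0. Division by zero is undefined, making this step invalid.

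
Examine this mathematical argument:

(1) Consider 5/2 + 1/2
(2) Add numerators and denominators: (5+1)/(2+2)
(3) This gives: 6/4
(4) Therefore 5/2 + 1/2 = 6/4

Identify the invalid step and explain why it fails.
Step 2: Add numerators and denominators: (5+1)/(2+2)

Step 2 incorrectly adds fractions by separately adding numerators and denominators. This is wrong. The correct method requires a common denominator: 5/2 + 1/2 = (5×2 + 1×2)/(2×2) = 12/4 = 3. The method used gives 6/4, which is different.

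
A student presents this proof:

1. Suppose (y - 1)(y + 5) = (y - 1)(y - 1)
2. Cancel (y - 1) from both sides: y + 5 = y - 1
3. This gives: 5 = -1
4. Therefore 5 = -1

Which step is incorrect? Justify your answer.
Step 2: Cancel (y - 1) from both sides: y + 5 = y - 1

Step 2 cancels (y - 1) from both sides. This is only valid if (y - 1) ≠ 0, i.e., y ≠ 1. When y = 1, both sides equal zero regardless of the other factors. The correct approach requires considering y = 1 as a separate case.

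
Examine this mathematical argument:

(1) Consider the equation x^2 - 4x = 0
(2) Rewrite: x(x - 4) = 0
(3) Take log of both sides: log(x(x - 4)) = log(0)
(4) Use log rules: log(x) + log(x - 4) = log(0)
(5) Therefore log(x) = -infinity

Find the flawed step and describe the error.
Step 3: Take log of both sides: log(x(x - 4)) = log(0)

Step 3 takes the logarithm of both sides, resulting in log(0) on the right side. The logarithm is only defined for positive numbers; log(0) is undefined (approaches negative infinity). This operation is invalid.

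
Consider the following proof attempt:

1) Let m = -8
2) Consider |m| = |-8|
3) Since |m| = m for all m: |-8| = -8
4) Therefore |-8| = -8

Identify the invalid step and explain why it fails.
Step 3: Since |m| = m for all m: |-8| = -8

Step 3 incorrectly states that |m| = m for all m. The correct definition is |m| = m when m >= 0, and |m| = -m when m < 0. Since -8 < 0, we have |-8| = -(-8) = 8, not -8.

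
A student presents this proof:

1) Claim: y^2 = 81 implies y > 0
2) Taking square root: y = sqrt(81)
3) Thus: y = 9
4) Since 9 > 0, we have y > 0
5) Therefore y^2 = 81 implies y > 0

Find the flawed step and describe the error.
Step 2: Taking square root: y = sqrt(81)

Step 2 takes the square root and assumes the positive root only. The equation y^2 = 81 actually has two solutions: y = 9 and y = -9. The proof silently assumes y > 0 without justification, then uses this assumption to conclude y > 0, which is circular. The counterexample y = -9 shows the claim is false.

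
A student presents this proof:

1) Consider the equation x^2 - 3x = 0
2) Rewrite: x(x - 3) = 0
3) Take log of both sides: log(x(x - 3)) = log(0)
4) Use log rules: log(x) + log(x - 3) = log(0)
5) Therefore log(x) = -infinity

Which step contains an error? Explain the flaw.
Step 3: Take log of both sides: log(x(x - 3)) = log(0)

Step 3 takes the logarithm of both sides, resulting in log(0) on the right side. The logarithm is only defined for positive numbers; log(0) is undefined (approaches negative infinity). This operation is invalid.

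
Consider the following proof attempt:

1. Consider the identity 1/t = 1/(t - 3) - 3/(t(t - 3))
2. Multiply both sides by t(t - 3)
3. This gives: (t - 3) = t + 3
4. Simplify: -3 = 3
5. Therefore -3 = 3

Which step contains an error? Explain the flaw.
Step 3: This gives: (t - 3) = t + 3

Step 3 makes a sign error when clearing denominators. Multiplying -3/(t(t - 3)) by t(t - 3) gives -3, not +3. The correct result is (t - 3) = t - 3, which is trivially true, not (t - 3) = t + 3. (Step 1 is a valid identity: 1/(t - 3) - 3/(t(t - 3)) = (t - 3)/(t(t - 3)) = 1/t.)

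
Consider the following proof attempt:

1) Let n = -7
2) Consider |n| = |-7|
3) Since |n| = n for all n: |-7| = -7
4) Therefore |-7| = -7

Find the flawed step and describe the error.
Step 3: Since |n| = n for all n: |-7| = -7

Step 3 incorrectly states that |n| = n for all n. The correct definition is |n| = n when n >= 0, and |n| = -n when n < 0. Since -7 < 0, we have |-7| = -(-7) = 7, not -7.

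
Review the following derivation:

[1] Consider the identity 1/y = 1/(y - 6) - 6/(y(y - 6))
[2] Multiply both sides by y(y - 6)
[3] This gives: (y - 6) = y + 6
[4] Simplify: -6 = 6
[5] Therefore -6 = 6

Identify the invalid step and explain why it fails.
Step 3: This gives: (y - 6) = y + 6

Step 3 makes a sign error when clearing denominators. Multiplying -6/(y(y - 6)) by y(y - 6) gives -6, not +6. The correct result is (y - 6) = y - 6, which is trivially true, not (y - 6) = y + 6. (Step 1 is a valid identity: 1/(y - 6) - 6/(y(y - 6)) = (y - 6)/(y(y - 6)) = 1/y.)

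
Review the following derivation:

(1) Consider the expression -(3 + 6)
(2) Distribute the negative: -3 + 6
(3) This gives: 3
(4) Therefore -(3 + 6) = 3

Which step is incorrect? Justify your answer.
Step 2: Distribute the negative: -3 + 6

Step 2 incorrectly distributes the negative sign. The correct distribution is -(3 + 6) = -3 - 6 = -9. The negative must be applied to both terms, not just the first. The error treats -(3 + 6) as -3 + 6, which equals 3 instead of -9.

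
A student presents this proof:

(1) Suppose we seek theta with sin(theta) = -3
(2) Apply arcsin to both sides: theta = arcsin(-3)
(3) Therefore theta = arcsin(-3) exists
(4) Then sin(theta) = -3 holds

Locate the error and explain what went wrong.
Step 2: Apply arcsin to both sides: theta = arcsin(-3)

Step 2 applies arcsin to -3. However, arcsin(x) is only defined for x in [-1, 1] because sin(theta) can only produce values in that range. Since |-3| > 1, arcsin(-3) is undefined. There is no angle whose sine equals -3.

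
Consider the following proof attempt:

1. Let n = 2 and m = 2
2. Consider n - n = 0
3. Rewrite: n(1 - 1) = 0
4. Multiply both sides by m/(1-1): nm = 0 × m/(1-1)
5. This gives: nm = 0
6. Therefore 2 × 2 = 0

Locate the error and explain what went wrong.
Step 4: Multiply both sides by m/(1-1): nm = 0 × m/(1-1)

Step 4 multiplies both sides by m/(1-1). However, 1-1 = 0, so this is multiplication by m/0, which is undefined. We cannot multiply by an undefined expression.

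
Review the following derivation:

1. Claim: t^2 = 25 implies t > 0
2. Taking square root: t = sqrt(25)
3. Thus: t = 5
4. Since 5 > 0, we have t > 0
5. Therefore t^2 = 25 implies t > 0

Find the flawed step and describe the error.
Step 2: Taking square root: t = sqrt(25)

Step 2 takes the square root and assumes the positive root only. The equation t^2 = 25 actually has two solutions: t = 5 and t = -5. The proof silently assumes t > 0 without justification, then uses this assumption to conclude t > 0, which is circular. The counterexample t = -5 shows the claim is false.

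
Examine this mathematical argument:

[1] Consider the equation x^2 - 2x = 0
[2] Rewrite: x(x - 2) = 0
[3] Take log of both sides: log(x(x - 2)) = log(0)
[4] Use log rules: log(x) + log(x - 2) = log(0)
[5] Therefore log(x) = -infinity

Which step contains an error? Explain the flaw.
Step 3: Take log of both sides: log(x(x - 2)) = log(0)

Step 3 takes the logarithm of both sides, resulting in log(0) on the right side. The logarithm is only defined for positive numbers; log(0) is undefined (approaches negative infinity). This operation is invalid.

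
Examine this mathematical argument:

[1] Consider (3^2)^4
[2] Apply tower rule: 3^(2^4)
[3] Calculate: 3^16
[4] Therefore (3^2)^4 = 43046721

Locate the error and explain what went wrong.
Step 2: Apply tower rule: 3^(2^4)

Step 2 incorrectly states that (a^b)^c = a^(b^c). The correct rule is (a^b)^c = a^(b×c). The actual value is (3^2)^4 = 3^8 = 6561, not 3^16 = 43046721.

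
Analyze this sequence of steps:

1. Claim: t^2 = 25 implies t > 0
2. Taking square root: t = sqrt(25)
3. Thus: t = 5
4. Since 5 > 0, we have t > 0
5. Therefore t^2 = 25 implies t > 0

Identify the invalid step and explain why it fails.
Step 2: Taking square root: t = sqrt(25)

Step 2 takes the square root and assumes the positive root only. The equation t^2 = 25 actually has two solutions: t = 5 and t = -5. The proof silently assumes t > 0 without justification, then uses this assumption to conclude t > 0, which is circular. The counterexample t = -5 shows the claim is false.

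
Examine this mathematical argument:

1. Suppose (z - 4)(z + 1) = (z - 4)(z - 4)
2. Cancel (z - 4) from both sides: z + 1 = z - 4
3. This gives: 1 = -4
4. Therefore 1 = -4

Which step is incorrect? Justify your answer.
Step 2: Cancel (z - 4) from both sides: z + 1 = z - 4

Step 2 cancels (z - 4) from both sides. This is only valid if (z - 4) ≠ 0, i.e., z ≠ 4. When z = 4, both sides equal zero regardless of the other factors. The correct approach requires considering z = 4 as a separate case.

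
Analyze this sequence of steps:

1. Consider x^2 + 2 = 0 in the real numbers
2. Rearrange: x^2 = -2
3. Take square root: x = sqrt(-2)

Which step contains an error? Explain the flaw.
Step 3: Take square root: x = sqrt(-2)

Step 3 takes the square root of -2, which is negative. In the real number system, the square root of a negative number is undefined. The equation x^2 + 2 = 0 has no real solutions. Square roots of negative numbers only exist in the complex numbers.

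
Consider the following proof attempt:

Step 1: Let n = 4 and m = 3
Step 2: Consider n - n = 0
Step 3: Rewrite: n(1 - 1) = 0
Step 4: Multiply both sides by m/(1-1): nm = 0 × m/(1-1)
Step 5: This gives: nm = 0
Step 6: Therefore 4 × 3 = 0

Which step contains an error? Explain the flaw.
Step 4: Multiply both sides by m/(1-1): nm = 0 × m/(1-1)

Step 4 multiplies both sides by m/(1-1). However, 1-1 = 0, so this is multiplication by m/0, which is undefined. We cannot multiply by an undefined expression.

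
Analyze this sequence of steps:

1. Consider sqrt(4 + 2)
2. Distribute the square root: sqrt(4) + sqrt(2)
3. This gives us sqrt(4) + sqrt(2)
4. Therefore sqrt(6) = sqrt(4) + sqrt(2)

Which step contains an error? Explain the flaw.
Step 2: Distribute the square root: sqrt(4) + sqrt(2)

Step 2 incorrectly 'distributes' the square root over addition. The square root function does not distribute: sqrt(a + b) ≠ sqrt(a) + sqrt(b). In fact, sqrt(4 + 2) = sqrt(6) ≈ 2.4495, while sqrt(4) + sqrt(2) ≈ 3.4142.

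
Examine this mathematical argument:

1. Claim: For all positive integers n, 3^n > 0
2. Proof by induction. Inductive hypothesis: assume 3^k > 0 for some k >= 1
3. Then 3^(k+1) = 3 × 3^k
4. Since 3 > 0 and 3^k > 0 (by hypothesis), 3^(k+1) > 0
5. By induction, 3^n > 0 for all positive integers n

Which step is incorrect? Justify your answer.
Step 5: By induction, 3^n > 0 for all positive integers n

Step 5 concludes the proof by induction, but no base case was ever established. A valid induction proof requires: (1) a base case proving 3^1 > 0, and (2) an inductive step showing IF 3^k > 0 THEN 3^(k+1) > 0. Steps 2-4 correctly establish the inductive step, but without the base case the conclusion in step 5 does not follow.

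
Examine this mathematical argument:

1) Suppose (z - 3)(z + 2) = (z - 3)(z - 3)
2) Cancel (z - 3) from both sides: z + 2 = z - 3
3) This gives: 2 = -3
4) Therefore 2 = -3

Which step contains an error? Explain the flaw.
Step 2: Cancel (z - 3) from both sides: z + 2 = z - 3

Step 2 cancels (z - 3) from both sides. This is only valid if (z - 3) ≠ 0, i.e., z ≠ 3. When z = 3, both sides equal zero regardless of the other factors. The correct approach requires considering z = 3 as a separate case.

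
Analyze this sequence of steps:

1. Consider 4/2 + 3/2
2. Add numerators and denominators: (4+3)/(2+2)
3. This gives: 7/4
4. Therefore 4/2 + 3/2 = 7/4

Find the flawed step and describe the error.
Step 2: Add numerators and denominators: (4+3)/(2+2)

Step 2 incorrectly adds fractions by separately adding numerators and denominators. This is wrong. The correct method requires a common denominator: 4/2 + 3/2 = (4×2 + 3×2)/(2×2) = 14/4 = 7/2. The method used gives 7/4, which is different.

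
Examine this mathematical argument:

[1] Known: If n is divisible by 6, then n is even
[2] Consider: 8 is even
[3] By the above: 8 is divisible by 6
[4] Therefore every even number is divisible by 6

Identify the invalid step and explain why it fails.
Step 3: By the above: 8 is divisible by 6

Step 3 commits the fallacy of affirming the consequent. The known fact 'divisible by 6 → even' does NOT imply 'even → divisible by 6'. That would be the converse, which is false. For example, 8 is even but 8 ÷ 6 = 1.33, which is not an integer.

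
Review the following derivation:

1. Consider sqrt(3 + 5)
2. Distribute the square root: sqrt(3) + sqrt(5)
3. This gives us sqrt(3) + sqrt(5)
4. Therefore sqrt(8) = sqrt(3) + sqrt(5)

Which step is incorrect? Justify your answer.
Step 2: Distribute the square root: sqrt(3) + sqrt(5)

Step 2 incorrectly 'distributes' the square root over addition. The square root function does not distribute: sqrt(a + b) ≠ sqrt(a) + sqrt(b). In fact, sqrt(3 + 5) = sqrt(8) ≈ 2.8284, while sqrt(3) + sqrt(5) ≈ 3.9681.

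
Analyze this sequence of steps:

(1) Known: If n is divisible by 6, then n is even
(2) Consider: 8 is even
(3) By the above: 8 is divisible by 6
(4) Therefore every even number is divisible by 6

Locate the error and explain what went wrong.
Step 3: By the above: 8 is divisible by 6

Step 3 commits the fallacy of affirming the consequent. The known fact 'divisible by 6 → even' does NOT imply 'even → divisible by 6'. That would be the converse, which is false. For example, 8 is even but 8 ÷ 6 = 1.33, which is not an integer.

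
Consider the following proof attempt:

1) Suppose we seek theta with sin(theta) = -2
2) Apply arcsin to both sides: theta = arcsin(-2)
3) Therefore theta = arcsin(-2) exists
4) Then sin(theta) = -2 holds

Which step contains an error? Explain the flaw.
Step 2: Apply arcsin to both sides: theta = arcsin(-2)

Step 2 applies arcsin to -2. However, arcsin(x) is only defined for x in [-1, 1] because sin(theta) can only produce values in that range. Since |-2| > 1, arcsin(-2) is undefined. There is no angle whose sine equals -2.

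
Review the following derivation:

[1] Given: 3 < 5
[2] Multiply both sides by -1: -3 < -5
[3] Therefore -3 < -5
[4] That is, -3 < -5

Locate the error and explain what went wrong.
Step 2: Multiply both sides by -1: -3 < -5

Step 2 multiplies both sides by -1 but fails to reverse the inequality sign. When multiplying (or dividing) an inequality by a negative number, the direction must be reversed. Since 3 < 5, we should get -3 > -5, i.e., -3 > -5.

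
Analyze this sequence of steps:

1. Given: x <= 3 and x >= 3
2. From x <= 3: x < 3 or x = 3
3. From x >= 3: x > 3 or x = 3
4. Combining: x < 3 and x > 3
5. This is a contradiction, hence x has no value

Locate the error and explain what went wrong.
Step 4: Combining: x < 3 and x > 3

Step 4 incorrectly combines the conditions. From x <= 3 and x >= 3, the intersection is x = 3. The error treats the 'or' cases as 'and' requirements. The correct conclusion is that x = 3 is the unique solution, not that no solution exists.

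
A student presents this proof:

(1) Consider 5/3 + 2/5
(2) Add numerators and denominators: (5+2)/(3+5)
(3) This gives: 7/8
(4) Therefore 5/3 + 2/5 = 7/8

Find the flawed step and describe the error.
Step 2: Add numerators and denominators: (5+2)/(3+5)

Step 2 incorrectly adds fractions by separately adding numerators and denominators. This is wrong. The correct method requires a common denominator: 5/3 + 2/5 = (5×5 + 2×3)/(3×5) = 31/15 = 31/15. The method used gives 7/8, which is different.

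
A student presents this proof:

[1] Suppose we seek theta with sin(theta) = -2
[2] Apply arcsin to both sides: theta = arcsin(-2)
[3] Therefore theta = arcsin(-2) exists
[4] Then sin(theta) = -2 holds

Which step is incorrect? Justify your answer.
Step 2: Apply arcsin to both sides: theta = arcsin(-2)

Step 2 applies arcsin to -2. However, arcsin(x) is only defined for x in [-1, 1] because sin(theta) can only produce values in that range. Since |-2| > 1, arcsin(-2) is undefined. There is no angle whose sine equals -2.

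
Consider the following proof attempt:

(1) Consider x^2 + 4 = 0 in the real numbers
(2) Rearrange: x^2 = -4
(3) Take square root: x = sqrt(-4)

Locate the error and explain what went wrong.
Step 3: Take square root: x = sqrt(-4)

Step 3 takes the square root of -4, which is negative. In the real number system, the square root of a negative number is undefined. The equation x^2 + 4 = 0 has no real solutions. Square roots of negative numbers only exist in the complex numbers.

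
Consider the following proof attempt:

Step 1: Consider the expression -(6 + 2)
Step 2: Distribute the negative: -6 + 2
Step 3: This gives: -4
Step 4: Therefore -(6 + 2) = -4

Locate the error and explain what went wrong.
Step 2: Distribute the negative: -6 + 2

Step 2 incorrectly distributes the negative sign. The correct distribution is -(6 + 2) = -6 - 2 = -8. The negative must be applied to both terms, not just the first. The error treats -(6 + 2) as -6 + 2, which equals -4 instead of -8.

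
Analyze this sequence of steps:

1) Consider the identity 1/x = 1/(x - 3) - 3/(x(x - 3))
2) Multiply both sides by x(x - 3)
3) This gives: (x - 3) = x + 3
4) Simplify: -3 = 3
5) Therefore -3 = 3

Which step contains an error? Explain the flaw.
Step 3: This gives: (x - 3) = x + 3

Step 3 makes a sign error when clearing denominators. Multiplying -3/(x(x - 3)) by x(x - 3) gives -3, not +3. The correct result is (x - 3) = x - 3, which is trivially true, not (x - 3) = x + 3. (Step 1 is a valid identity: 1/(x - 3) - 3/(x(x - 3)) = (x - 3)/(x(x - 3)) = 1/x.)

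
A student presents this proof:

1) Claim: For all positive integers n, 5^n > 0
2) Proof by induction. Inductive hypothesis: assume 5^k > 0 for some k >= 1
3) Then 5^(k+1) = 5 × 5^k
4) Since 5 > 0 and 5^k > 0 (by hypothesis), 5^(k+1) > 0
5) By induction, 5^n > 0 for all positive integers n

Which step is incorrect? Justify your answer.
Step 5: By induction, 5^n > 0 for all positive integers n

Step 5 concludes the proof by induction, but no base case was ever established. A valid induction proof requires: (1) a base case proving 5^1 > 0, and (2) an inductive step showing IF 5^k > 0 THEN 5^(k+1) > 0. Steps 2-4 correctly establish the inductive step, but without the base case the conclusion in step 5 does not follow.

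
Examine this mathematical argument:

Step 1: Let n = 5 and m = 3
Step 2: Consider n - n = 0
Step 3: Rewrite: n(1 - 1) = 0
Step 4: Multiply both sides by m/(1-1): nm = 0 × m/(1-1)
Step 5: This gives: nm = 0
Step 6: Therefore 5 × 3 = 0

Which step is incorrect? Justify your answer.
Step 4: Multiply both sides by m/(1-1): nm = 0 × m/(1-1)

Step 4 multiplies both sides by m/(1-1). However, 1-1 = 0, so this is multiplication by m/0, which is undefined. We cannot multiply by an undefined expression.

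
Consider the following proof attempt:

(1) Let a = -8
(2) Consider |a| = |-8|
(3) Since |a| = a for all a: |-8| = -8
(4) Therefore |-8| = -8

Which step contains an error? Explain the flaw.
Step 3: Since |a| = a for all a: |-8| = -8

Step 3 incorrectly states that |a| = a for all a. The correct definition is |a| = a when a >= 0, and |a| = -a when a < 0. Since -8 < 0, we have |-8| = -(-8) = 8, not -8.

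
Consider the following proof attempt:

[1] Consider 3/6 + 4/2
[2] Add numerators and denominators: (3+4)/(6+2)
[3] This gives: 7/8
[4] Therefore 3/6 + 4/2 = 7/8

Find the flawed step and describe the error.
Step 2: Add numerators and denominators: (3+4)/(6+2)

Step 2 incorrectly adds fractions by separately adding numerators and denominators. This is wrong. The correct method requires a common denominator: 3/6 + 4/2 = (3×2 + 4×6)/(6×2) = 30/12 = 5/2. The method used gives 7/8, which is different.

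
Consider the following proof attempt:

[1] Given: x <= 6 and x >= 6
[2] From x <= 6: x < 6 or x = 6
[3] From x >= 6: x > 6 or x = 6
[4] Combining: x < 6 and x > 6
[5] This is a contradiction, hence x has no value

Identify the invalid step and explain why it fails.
Step 4: Combining: x < 6 and x > 6

Step 4 incorrectly combines the conditions. From x <= 6 and x >= 6, the intersection is x = 6. The error treats the 'or' cases as 'and' requirements. The correct conclusion is that x = 6 is the unique solution, not that no solution exists.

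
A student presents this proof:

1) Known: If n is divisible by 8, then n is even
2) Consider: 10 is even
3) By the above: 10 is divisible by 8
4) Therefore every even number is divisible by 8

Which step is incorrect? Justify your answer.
Step 3: By the above: 10 is divisible by 8

Step 3 commits the fallacy of affirming the consequent. The known fact 'divisible by 8 → even' does NOT imply 'even → divisible by 8'. That would be the converse, which is false. For example, 10 is even but 10 ÷ 8 = 1.25, which is not an integer.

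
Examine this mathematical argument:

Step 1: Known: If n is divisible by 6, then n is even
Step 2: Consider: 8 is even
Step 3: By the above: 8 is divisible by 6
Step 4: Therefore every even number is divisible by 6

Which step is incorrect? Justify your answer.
Step 3: By the above: 8 is divisible by 6

Step 3 commits the fallacy of affirming the consequent. The known fact 'divisible by 6 → even' does NOT imply 'even → divisible by 6'. That would be the converse, which is false. For example, 8 is even but 8 ÷ 6 = 1.33, which is not an integer.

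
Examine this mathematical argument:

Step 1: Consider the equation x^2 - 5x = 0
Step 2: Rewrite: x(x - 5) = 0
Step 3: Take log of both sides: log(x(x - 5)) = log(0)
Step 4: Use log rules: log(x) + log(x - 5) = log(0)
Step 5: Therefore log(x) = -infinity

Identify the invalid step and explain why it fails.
Step 3: Take log of both sides: log(x(x - 5)) = log(0)

Step 3 takes the logarithm of both sides, resulting in log(0) on the right side. The logarithm is only defined for positive numbers; log(0) is undefined (approaches negative infinity). This operation is invalid.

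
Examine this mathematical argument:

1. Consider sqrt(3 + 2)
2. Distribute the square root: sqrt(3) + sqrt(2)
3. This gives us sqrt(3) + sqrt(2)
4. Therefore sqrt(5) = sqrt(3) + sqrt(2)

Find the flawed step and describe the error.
Step 2: Distribute the square root: sqrt(3) + sqrt(2)

Step 2 incorrectly 'distributes' the square root over addition. The square root function does not distribute: sqrt(a + b) ≠ sqrt(a) + sqrt(b). In fact, sqrt(3 + 2) = sqrt(5) ≈ 2.2361, while sqrt(3) + sqrt(2) ≈ 3.1463.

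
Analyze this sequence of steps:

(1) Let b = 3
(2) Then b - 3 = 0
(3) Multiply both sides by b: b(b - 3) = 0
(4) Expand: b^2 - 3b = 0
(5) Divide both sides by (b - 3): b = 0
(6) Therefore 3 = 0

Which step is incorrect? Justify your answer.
Step 5: Divide both sides by (b - 3): b = 0

Step 5 divides both sides by (b - 3). However, since b = 3, we have (b - 3) = 0. Division by zero is undefined, making this step invalid.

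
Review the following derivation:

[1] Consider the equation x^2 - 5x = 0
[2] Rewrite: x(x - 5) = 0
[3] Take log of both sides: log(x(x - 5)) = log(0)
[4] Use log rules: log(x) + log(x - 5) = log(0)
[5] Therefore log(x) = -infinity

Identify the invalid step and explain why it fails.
Step 3: Take log of both sides: log(x(x - 5)) = log(0)

Step 3 takes the logarithm of both sides, resulting in log(0) on the right side. The logarithm is only defined for positive numbers; log(0) is undefined (approaches negative infinity). This operation is invalid.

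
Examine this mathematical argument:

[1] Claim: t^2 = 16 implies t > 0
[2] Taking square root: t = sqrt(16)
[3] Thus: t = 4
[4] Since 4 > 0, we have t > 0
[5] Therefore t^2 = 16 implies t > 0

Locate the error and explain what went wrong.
Step 2: Taking square root: t = sqrt(16)

Step 2 takes the square root and assumes the positive root only. The equation t^2 = 16 actually has two solutions: t = 4 and t = -4. The proof silently assumes t > 0 without justification, then uses this assumption to conclude t > 0, which is circular. The counterexample t = -4 shows the claim is false.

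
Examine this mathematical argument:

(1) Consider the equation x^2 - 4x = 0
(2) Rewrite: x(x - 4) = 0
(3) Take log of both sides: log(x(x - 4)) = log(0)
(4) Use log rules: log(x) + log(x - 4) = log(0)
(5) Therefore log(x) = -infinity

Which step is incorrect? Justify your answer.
Step 3: Take log of both sides: log(x(x - 4)) = log(0)

Step 3 takes the logarithm of both sides, resulting in log(0) on the right side. The logarithm is only defined for positive numbers; log(0) is undefined (approaches negative infinity). This operation is invalid.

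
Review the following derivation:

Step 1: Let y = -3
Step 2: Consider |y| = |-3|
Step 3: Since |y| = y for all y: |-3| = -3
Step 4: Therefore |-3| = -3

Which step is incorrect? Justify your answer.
Step 3: Since |y| = y for all y: |-3| = -3

Step 3 incorrectly states that |y| = y for all y. The correct definition is |y| = y when y >= 0, and |y| = -y when y < 0. Since -3 < 0, we have |-3| = -(-3) = 3, not -3.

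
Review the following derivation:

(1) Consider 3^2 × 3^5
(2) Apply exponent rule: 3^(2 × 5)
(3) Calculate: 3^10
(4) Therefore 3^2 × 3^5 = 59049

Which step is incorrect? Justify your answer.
Step 2: Apply exponent rule: 3^(2 × 5)

Step 2 incorrectly states that a^b × a^c = a^(b×c). The correct rule is a^b × a^c = a^(b+c). The actual value is 3^2 × 3^5 = 3^7 = 2187, not 3^10 = 59049.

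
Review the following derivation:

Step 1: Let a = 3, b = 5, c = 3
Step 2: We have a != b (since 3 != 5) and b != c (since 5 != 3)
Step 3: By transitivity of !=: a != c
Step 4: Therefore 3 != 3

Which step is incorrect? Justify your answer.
Step 3: By transitivity of !=: a != c

Step 3 incorrectly applies transitivity to the '!=' relation. Transitivity states: if a R b and b R c, then a R c. However, '!=' is not transitive. Counterexample: 3 != 5 and 5 != 3, but 3 = 3 (both equal 3). Transitivity holds for relations like <, <=, =, but not for !=.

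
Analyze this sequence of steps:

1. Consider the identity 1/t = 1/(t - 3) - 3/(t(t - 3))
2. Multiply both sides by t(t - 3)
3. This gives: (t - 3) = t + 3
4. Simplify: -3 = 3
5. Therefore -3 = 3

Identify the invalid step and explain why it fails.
Step 3: This gives: (t - 3) = t + 3

Step 3 makes a sign error when clearing denominators. Multiplying -3/(t(t - 3)) by t(t - 3) gives -3, not +3. The correct result is (t - 3) = t - 3, which is trivially true, not (t - 3) = t + 3. (Step 1 is a valid identity: 1/(t - 3) - 3/(t(t - 3)) = (t - 3)/(t(t - 3)) = 1/t.)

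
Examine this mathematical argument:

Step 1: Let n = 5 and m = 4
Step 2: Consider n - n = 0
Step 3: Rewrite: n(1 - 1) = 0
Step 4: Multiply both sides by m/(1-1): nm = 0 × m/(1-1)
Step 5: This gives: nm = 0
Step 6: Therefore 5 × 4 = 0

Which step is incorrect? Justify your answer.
Step 4: Multiply both sides by m/(1-1): nm = 0 × m/(1-1)

Step 4 multiplies both sides by m/(1-1). However, 1-1 = 0, so this is multiplication by m/0, which is undefined. We cannot multiply by an undefined expression.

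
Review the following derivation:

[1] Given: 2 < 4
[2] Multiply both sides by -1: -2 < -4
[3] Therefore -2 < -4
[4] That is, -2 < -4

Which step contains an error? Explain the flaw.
Step 2: Multiply both sides by -1: -2 < -4

Step 2 multiplies both sides by -1 but fails to reverse the inequality sign. When multiplying (or dividing) an inequality by a negative number, the direction must be reversed. Since 2 < 4, we should get -2 > -4, i.e., -2 > -4.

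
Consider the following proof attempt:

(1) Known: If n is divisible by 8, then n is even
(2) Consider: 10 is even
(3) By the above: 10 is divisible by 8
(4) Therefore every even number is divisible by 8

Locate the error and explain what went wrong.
Step 3: By the above: 10 is divisible by 8

Step 3 commits the fallacy of affirming the consequent. The known fact 'divisible by 8 → even' does NOT imply 'even → divisible by 8'. That would be the converse, which is false. For example, 10 is even but 10 ÷ 8 = 1.25, which is not an integer.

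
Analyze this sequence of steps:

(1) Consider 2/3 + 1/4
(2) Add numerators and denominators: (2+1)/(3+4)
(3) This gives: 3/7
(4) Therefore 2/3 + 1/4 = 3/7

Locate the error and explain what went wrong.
Step 2: Add numerators and denominators: (2+1)/(3+4)

Step 2 incorrectly adds fractions by separately adding numerators and denominators. This is wrong. The correct method requires a common denominator: 2/3 + 1/4 = (2×4 + 1×3)/(3×4) = 11/12 = 11/12. The method used gives 3/7, which is different.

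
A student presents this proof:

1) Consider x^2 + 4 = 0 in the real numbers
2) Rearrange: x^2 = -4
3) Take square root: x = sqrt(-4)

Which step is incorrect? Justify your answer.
Step 3: Take square root: x = sqrt(-4)

Step 3 takes the square root of -4, which is negative. In the real number system, the square root of a negative number is undefined. The equation x^2 + 4 = 0 has no real solutions. Square roots of negative numbers only exist in the complex numbers.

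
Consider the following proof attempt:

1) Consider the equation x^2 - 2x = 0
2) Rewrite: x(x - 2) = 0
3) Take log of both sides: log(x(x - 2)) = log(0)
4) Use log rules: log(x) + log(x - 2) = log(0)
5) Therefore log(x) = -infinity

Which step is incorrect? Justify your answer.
Step 3: Take log of both sides: log(x(x - 2)) = log(0)

Step 3 takes the logarithm of both sides, resulting in log(0) on the right side. The logarithm is only defined for positive numbers; log(0) is undefined (approaches negative infinity). This operation is invalid.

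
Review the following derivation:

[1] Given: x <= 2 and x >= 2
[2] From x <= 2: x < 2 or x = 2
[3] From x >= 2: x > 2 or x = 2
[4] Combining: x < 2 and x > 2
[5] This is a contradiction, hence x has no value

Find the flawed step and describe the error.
Step 4: Combining: x < 2 and x > 2

Step 4 incorrectly combines the conditions. From x <= 2 and x >= 2, the intersection is x = 2. The error treats the 'or' cases as 'and' requirements. The correct conclusion is that x = 2 is the unique solution, not that no solution exists.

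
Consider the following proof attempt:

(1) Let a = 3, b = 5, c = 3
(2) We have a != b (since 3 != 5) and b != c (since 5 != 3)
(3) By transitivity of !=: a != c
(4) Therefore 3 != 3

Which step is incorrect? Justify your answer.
Step 3: By transitivity of !=: a != c

Step 3 incorrectly applies transitivity to the '!=' relation. Transitivity states: if a R b and b R c, then a R c. However, '!=' is not transitive. Counterexample: 3 != 5 and 5 != 3, but 3 = 3 (both equal 3). Transitivity holds for relations like <, <=, =, but not for !=.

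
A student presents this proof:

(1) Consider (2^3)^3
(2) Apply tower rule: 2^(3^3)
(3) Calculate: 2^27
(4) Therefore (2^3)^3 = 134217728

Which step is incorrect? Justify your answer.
Step 2: Apply tower rule: 2^(3^3)

Step 2 incorrectly states that (a^b)^c = a^(b^c). The correct rule is (a^b)^c = a^(b×c). The actual value is (2^3)^3 = 2^9 = 512, not 2^27 = 134217728.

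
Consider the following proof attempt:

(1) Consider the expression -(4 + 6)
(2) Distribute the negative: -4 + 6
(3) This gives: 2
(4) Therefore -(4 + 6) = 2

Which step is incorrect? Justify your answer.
Step 2: Distribute the negative: -4 + 6

Step 2 incorrectly distributes the negative sign. The correct distribution is -(4 + 6) = -4 - 6 = -10. The negative must be applied to both terms, not just the first. The error treats -(4 + 6) as -4 + 6, which equals 2 instead of -10.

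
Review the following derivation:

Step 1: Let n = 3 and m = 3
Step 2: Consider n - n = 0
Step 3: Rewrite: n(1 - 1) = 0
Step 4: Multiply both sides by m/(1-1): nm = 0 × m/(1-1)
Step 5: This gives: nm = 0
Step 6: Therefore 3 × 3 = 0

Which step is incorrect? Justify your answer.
Step 4: Multiply both sides by m/(1-1): nm = 0 × m/(1-1)

Step 4 multiplies both sides by m/(1-1). However, 1-1 = 0, so this is multiplication by m/0, which is undefined. We cannot multiply by an undefined expression.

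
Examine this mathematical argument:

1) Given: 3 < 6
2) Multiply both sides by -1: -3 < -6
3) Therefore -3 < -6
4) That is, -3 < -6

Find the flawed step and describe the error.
Step 2: Multiply both sides by -1: -3 < -6

Step 2 multiplies both sides by -1 but fails to reverse the inequality sign. When multiplying (or dividing) an inequality by a negative number, the direction must be reversed. Since 3 < 6, we should get -3 > -6, i.e., -3 > -6.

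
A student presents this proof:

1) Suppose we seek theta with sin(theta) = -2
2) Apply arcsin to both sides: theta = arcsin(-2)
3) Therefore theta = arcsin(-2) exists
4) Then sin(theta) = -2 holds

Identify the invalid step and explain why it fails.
Step 2: Apply arcsin to both sides: theta = arcsin(-2)

Step 2 applies arcsin to -2. However, arcsin(x) is only defined for x in [-1, 1] because sin(theta) can only produce values in that range. Since |-2| > 1, arcsin(-2) is undefined. There is no angle whose sine equals -2.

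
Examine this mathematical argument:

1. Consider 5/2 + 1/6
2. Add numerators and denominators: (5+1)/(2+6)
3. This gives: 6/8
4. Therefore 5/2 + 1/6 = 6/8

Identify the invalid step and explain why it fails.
Step 2: Add numerators and denominators: (5+1)/(2+6)

Step 2 incorrectly adds fractions by separately adding numerators and denominators. This is wrong. The correct method requires a common denominator: 5/2 + 1/6 = (5×6 + 1×2)/(2×6) = 32/12 = 8/3. The method used gives 6/8, which is different.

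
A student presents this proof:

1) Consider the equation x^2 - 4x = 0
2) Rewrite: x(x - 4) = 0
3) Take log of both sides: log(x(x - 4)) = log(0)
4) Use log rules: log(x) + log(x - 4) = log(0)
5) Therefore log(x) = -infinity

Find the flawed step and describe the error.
Step 3: Take log of both sides: log(x(x - 4)) = log(0)

Step 3 takes the logarithm of both sides, resulting in log(0) on the right side. The logarithm is only defined for positive numbers; log(0) is undefined (approaches negative infinity). This operation is invalid.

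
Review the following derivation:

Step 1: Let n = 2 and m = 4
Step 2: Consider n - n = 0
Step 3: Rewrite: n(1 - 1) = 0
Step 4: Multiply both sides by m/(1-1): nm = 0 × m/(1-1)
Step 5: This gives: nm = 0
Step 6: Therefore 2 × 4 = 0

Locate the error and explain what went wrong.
Step 4: Multiply both sides by m/(1-1): nm = 0 × m/(1-1)

Step 4 multiplies both sides by m/(1-1). However, 1-1 = 0, so this is multiplication by m/0, which is undefined. We cannot multiply by an undefined expression.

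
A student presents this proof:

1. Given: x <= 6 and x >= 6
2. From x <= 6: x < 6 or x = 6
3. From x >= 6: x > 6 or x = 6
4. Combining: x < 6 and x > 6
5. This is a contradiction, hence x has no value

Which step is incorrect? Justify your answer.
Step 4: Combining: x < 6 and x > 6

Step 4 incorrectly combines the conditions. From x <= 6 and x >= 6, the intersection is x = 6. The error treats the 'or' cases as 'and' requirements. The correct conclusion is that x = 6 is the unique solution, not that no solution exists.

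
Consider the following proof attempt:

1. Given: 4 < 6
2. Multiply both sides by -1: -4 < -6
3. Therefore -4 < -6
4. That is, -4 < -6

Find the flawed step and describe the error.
Step 2: Multiply both sides by -1: -4 < -6

Step 2 multiplies both sides by -1 but fails to reverse the inequality sign. When multiplying (or dividing) an inequality by a negative number, the direction must be reversed. Since 4 < 6, we should get -4 > -6, i.e., -4 > -6.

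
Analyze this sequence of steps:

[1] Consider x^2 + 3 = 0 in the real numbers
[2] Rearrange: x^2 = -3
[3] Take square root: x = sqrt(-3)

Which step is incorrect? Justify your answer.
Step 3: Take square root: x = sqrt(-3)

Step 3 takes the square root of -3, which is negative. In the real number system, the square root of a negative number is undefined. The equation x^2 + 3 = 0 has no real solutions. Square roots of negative numbers only exist in the complex numbers.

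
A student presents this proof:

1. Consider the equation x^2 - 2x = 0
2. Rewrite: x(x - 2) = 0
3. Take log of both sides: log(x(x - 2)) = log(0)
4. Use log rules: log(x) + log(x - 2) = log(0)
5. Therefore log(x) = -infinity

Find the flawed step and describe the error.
Step 3: Take log of both sides: log(x(x - 2)) = log(0)

Step 3 takes the logarithm of both sides, resulting in log(0) on the right side. The logarithm is only defined for positive numbers; log(0) is undefined (approaches negative infinity). This operation is invalid.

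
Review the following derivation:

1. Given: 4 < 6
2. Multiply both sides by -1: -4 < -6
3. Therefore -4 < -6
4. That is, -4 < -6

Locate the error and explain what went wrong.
Step 2: Multiply both sides by -1: -4 < -6

Step 2 multiplies both sides by -1 but fails to reverse the inequality sign. When multiplying (or dividing) an inequality by a negative number, the direction must be reversed. Since 4 < 6, we should get -4 > -6, i.e., -4 > -6.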